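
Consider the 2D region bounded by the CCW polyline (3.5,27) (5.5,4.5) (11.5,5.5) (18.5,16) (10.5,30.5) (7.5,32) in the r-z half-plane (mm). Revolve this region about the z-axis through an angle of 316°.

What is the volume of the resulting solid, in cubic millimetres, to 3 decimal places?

Volume = 14086.384 mm³

Profile (r,z), 6 vertices: (3.5,27) (5.5,4.5) (11.5,5.5) (18.5,16) (10.5,30.5) (7.5,32)
edge 0: (3.5,27)→(5.5,4.5)  cross = 3.5·4.5 − 5.5·27 = -132.7500; (r_i+r_j)·cross = 9·-132.7500 = -1194.7500
edge 1: (5.5,4.5)→(11.5,5.5)  cross = 5.5·5.5 − 11.5·4.5 = -21.5000; (r_i+r_j)·cross = 17·-21.5000 = -365.5000
edge 2: (11.5,5.5)→(18.5,16)  cross = 11.5·16 − 18.5·5.5 = 82.2500; (r_i+r_j)·cross = 30·82.2500 = 2467.5000
edge 3: (18.5,16)→(10.5,30.5)  cross = 18.5·30.5 − 10.5·16 = 396.2500; (r_i+r_j)·cross = 29·396.2500 = 11491.2500
edge 4: (10.5,30.5)→(7.5,32)  cross = 10.5·32 − 7.5·30.5 = 107.2500; (r_i+r_j)·cross = 18·107.2500 = 1930.5000
edge 5: (7.5,32)→(3.5,27)  cross = 7.5·27 − 3.5·32 = 90.5000; (r_i+r_j)·cross = 11·90.5000 = 995.5000
Σcross = 522.0000 → A = |Σcross|/2 = 261.0000 mm²
Σ(r_i+r_j)·cross = 15324.5000 → first moment M = |Σ|/6 = 2554.0833
R_c = M/A = 2554.0833/261.0000 = 9.7858 mm
θ = 316° = 5.515240 rad
V = θ·R_c·A = 5.515240·9.7858·261.0000 = 14086.384 mm³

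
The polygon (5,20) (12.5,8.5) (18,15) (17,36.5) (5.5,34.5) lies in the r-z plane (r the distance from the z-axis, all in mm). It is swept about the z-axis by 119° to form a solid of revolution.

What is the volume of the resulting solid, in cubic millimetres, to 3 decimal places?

Profile (r,z), 5 vertices: (5,20) (12.5,8.5) (18,15) (17,36.5) (5.5,34.5)
edge 0: (5,20)→(12.5,8.5)  cross = 5·8.5 − 12.5·20 = -207.5000; (r_i+r_j)·cross = 17.5·-207.5000 = -3631.2500
edge 1: (12.5,8.5)→(18,15)  cross = 12.5·15 − 18·8.5 = 34.5000; (r_i+r_j)·cross = 30.5·34.5000 = 1052.2500
edge 2: (18,15)→(17,36.5)  cross = 18·36.5 − 17·15 = 402.0000; (r_i+r_j)·cross = 35·402.0000 = 14070.0000
edge 3: (17,36.5)→(5.5,34.5)  cross = 17·34.5 − 5.5·36.5 = 385.7500; (r_i+r_j)·cross = 22.5·385.7500 = 8679.3750
edge 4: (5.5,34.5)→(5,20)  cross = 5.5·20 − 5·34.5 = -62.5000; (r_i+r_j)·cross = 10.5·-62.5000 = -656.2500
Σcross = 552.2500 → A = |Σcross|/2 = 276.1250 mm²
Σ(r_i+r_j)·cross = 19514.1250 → first moment M = |Σ|/6 = 3252.3542
R_c = M/A = 3252.3542/276.1250 = 11.7786 mm
θ = 119° = 2.076942 rad
V = θ·R_c·A = 2.076942·11.7786·276.1250 = 6754.950 mm³

Volume = 6754.950 mm³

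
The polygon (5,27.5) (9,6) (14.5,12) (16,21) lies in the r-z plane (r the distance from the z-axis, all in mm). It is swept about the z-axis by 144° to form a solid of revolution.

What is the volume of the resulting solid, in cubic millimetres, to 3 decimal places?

Profile (r,z), 4 vertices: (5,27.5) (9,6) (14.5,12) (16,21)
edge 0: (5,27.5)→(9,6)  cross = 5·6 − 9·27.5 = -217.5000; (r_i+r_j)·cross = 14·-217.5000 = -3045.0000
edge 1: (9,6)→(14.5,12)  cross = 9·12 − 14.5·6 = 21.0000; (r_i+r_j)·cross = 23.5·21.0000 = 493.5000
edge 2: (14.5,12)→(16,21)  cross = 14.5·21 − 16·12 = 112.5000; (r_i+r_j)·cross = 30.5·112.5000 = 3431.2500
edge 3: (16,21)→(5,27.5)  cross = 16·27.5 − 5·21 = 335.0000; (r_i+r_j)·cross = 21·335.0000 = 7035.0000
Σcross = 251.0000 → A = |Σcross|/2 = 125.5000 mm²
Σ(r_i+r_j)·cross = 7914.7500 → first moment M = |Σ|/6 = 1319.1250
R_c = M/A = 1319.1250/125.5000 = 10.5110 mm
θ = 144° = 2.513274 rad
V = θ·R_c·A = 2.513274·10.5110·125.5000 = 3315.323 mm³

Volume = 3315.323 mm³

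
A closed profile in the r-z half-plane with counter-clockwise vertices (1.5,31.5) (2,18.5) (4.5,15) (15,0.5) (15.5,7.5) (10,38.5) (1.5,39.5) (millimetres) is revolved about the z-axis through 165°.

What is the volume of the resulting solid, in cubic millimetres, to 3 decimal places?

Profile (r,z), 7 vertices: (1.5,31.5) (2,18.5) (4.5,15) (15,0.5) (15.5,7.5) (10,38.5) (1.5,39.5)
edge 0: (1.5,31.5)→(2,18.5)  cross = 1.5·18.5 − 2·31.5 = -35.2500; (r_i+r_j)·cross = 3.5·-35.2500 = -123.3750
edge 1: (2,18.5)→(4.5,15)  cross = 2·15 − 4.5·18.5 = -53.2500; (r_i+r_j)·cross = 6.5·-53.2500 = -346.1250
edge 2: (4.5,15)→(15,0.5)  cross = 4.5·0.5 − 15·15 = -222.7500; (r_i+r_j)·cross = 19.5·-222.7500 = -4343.6250
edge 3: (15,0.5)→(15.5,7.5)  cross = 15·7.5 − 15.5·0.5 = 104.7500; (r_i+r_j)·cross = 30.5·104.7500 = 3194.8750
edge 4: (15.5,7.5)→(10,38.5)  cross = 15.5·38.5 − 10·7.5 = 521.7500; (r_i+r_j)·cross = 25.5·521.7500 = 13304.6250
edge 5: (10,38.5)→(1.5,39.5)  cross = 10·39.5 − 1.5·38.5 = 337.2500; (r_i+r_j)·cross = 11.5·337.2500 = 3878.3750
edge 6: (1.5,39.5)→(1.5,31.5)  cross = 1.5·31.5 − 1.5·39.5 = -12.0000; (r_i+r_j)·cross = 3·-12.0000 = -36.0000
Σcross = 640.5000 → A = |Σcross|/2 = 320.2500 mm²
Σ(r_i+r_j)·cross = 15528.7500 → first moment M = |Σ|/6 = 2588.1250
R_c = M/A = 2588.1250/320.2500 = 8.0816 mm
θ = 165° = 2.879793 rad
V = θ·R_c·A = 2.879793·8.0816·320.2500 = 7453.265 mm³

Volume = 7453.265 mm³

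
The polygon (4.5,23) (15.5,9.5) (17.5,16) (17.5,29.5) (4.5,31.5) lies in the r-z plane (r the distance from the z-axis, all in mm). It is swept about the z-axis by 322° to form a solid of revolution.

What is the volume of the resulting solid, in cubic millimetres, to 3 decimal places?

Volume = 12695.724 mm³

Profile (r,z), 5 vertices: (4.5,23) (15.5,9.5) (17.5,16) (17.5,29.5) (4.5,31.5)
edge 0: (4.5,23)→(15.5,9.5)  cross = 4.5·9.5 − 15.5·23 = -313.7500; (r_i+r_j)·cross = 20·-313.7500 = -6275.0000
edge 1: (15.5,9.5)→(17.5,16)  cross = 15.5·16 − 17.5·9.5 = 81.7500; (r_i+r_j)·cross = 33·81.7500 = 2697.7500
edge 2: (17.5,16)→(17.5,29.5)  cross = 17.5·29.5 − 17.5·16 = 236.2500; (r_i+r_j)·cross = 35·236.2500 = 8268.7500
edge 3: (17.5,29.5)→(4.5,31.5)  cross = 17.5·31.5 − 4.5·29.5 = 418.5000; (r_i+r_j)·cross = 22·418.5000 = 9207.0000
edge 4: (4.5,31.5)→(4.5,23)  cross = 4.5·23 − 4.5·31.5 = -38.2500; (r_i+r_j)·cross = 9·-38.2500 = -344.2500
Σcross = 384.5000 → A = |Σcross|/2 = 192.2500 mm²
Σ(r_i+r_j)·cross = 13554.2500 → first moment M = |Σ|/6 = 2259.0417
R_c = M/A = 2259.0417/192.2500 = 11.7505 mm
θ = 322° = 5.619960 rad
V = θ·R_c·A = 5.619960·11.7505·192.2500 = 12695.724 mm³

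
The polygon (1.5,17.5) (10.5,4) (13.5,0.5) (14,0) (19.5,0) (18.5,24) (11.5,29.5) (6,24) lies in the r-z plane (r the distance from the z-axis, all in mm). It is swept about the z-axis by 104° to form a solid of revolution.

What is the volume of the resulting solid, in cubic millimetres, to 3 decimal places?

Volume = 7451.462 mm³

Profile (r,z), 8 vertices: (1.5,17.5) (10.5,4) (13.5,0.5) (14,0) (19.5,0) (18.5,24) (11.5,29.5) (6,24)
edge 0: (1.5,17.5)→(10.5,4)  cross = 1.5·4 − 10.5·17.5 = -177.7500; (r_i+r_j)·cross = 12·-177.7500 = -2133.0000
edge 1: (10.5,4)→(13.5,0.5)  cross = 10.5·0.5 − 13.5·4 = -48.7500; (r_i+r_j)·cross = 24·-48.7500 = -1170.0000
edge 2: (13.5,0.5)→(14,0)  cross = 13.5·0 − 14·0.5 = -7.0000; (r_i+r_j)·cross = 27.5·-7.0000 = -192.5000
edge 3: (14,0)→(19.5,0)  cross = 14·0 − 19.5·0 = 0.0000; (r_i+r_j)·cross = 33.5·0.0000 = 0.0000
edge 4: (19.5,0)→(18.5,24)  cross = 19.5·24 − 18.5·0 = 468.0000; (r_i+r_j)·cross = 38·468.0000 = 17784.0000
edge 5: (18.5,24)→(11.5,29.5)  cross = 18.5·29.5 − 11.5·24 = 269.7500; (r_i+r_j)·cross = 30·269.7500 = 8092.5000
edge 6: (11.5,29.5)→(6,24)  cross = 11.5·24 − 6·29.5 = 99.0000; (r_i+r_j)·cross = 17.5·99.0000 = 1732.5000
edge 7: (6,24)→(1.5,17.5)  cross = 6·17.5 − 1.5·24 = 69.0000; (r_i+r_j)·cross = 7.5·69.0000 = 517.5000
Σcross = 672.2500 → A = |Σcross|/2 = 336.1250 mm²
Σ(r_i+r_j)·cross = 24631.0000 → first moment M = |Σ|/6 = 4105.1667
R_c = M/A = 4105.1667/336.1250 = 12.2132 mm
θ = 104° = 1.815142 rad
V = θ·R_c·A = 1.815142·12.2132·336.1250 = 7451.462 mm³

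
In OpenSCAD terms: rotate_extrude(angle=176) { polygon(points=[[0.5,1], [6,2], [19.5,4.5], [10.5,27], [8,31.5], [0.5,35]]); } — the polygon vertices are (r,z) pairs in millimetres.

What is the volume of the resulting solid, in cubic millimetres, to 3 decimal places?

Profile (r,z), 6 vertices: (0.5,1) (6,2) (19.5,4.5) (10.5,27) (8,31.5) (0.5,35)
edge 0: (0.5,1)→(6,2)  cross = 0.5·2 − 6·1 = -5.0000; (r_i+r_j)·cross = 6.5·-5.0000 = -32.5000
edge 1: (6,2)→(19.5,4.5)  cross = 6·4.5 − 19.5·2 = -12.0000; (r_i+r_j)·cross = 25.5·-12.0000 = -306.0000
edge 2: (19.5,4.5)→(10.5,27)  cross = 19.5·27 − 10.5·4.5 = 479.2500; (r_i+r_j)·cross = 30·479.2500 = 14377.5000
edge 3: (10.5,27)→(8,31.5)  cross = 10.5·31.5 − 8·27 = 114.7500; (r_i+r_j)·cross = 18.5·114.7500 = 2122.8750
edge 4: (8,31.5)→(0.5,35)  cross = 8·35 − 0.5·31.5 = 264.2500; (r_i+r_j)·cross = 8.5·264.2500 = 2246.1250
edge 5: (0.5,35)→(0.5,1)  cross = 0.5·1 − 0.5·35 = -17.0000; (r_i+r_j)·cross = 1·-17.0000 = -17.0000
Σcross = 824.2500 → A = |Σcross|/2 = 412.1250 mm²
Σ(r_i+r_j)·cross = 18391.0000 → first moment M = |Σ|/6 = 3065.1667
R_c = M/A = 3065.1667/412.1250 = 7.4375 mm
θ = 176° = 3.071779 rad
V = θ·R_c·A = 3.071779·7.4375·412.1250 = 9415.516 mm³

Volume = 9415.516 mm³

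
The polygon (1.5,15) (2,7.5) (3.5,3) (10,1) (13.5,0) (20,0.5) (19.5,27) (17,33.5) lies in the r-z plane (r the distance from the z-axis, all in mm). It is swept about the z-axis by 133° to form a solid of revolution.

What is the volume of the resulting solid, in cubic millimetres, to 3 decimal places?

Profile (r,z), 8 vertices: (1.5,15) (2,7.5) (3.5,3) (10,1) (13.5,0) (20,0.5) (19.5,27) (17,33.5)
edge 0: (1.5,15)→(2,7.5)  cross = 1.5·7.5 − 2·15 = -18.7500; (r_i+r_j)·cross = 3.5·-18.7500 = -65.6250
edge 1: (2,7.5)→(3.5,3)  cross = 2·3 − 3.5·7.5 = -20.2500; (r_i+r_j)·cross = 5.5·-20.2500 = -111.3750
edge 2: (3.5,3)→(10,1)  cross = 3.5·1 − 10·3 = -26.5000; (r_i+r_j)·cross = 13.5·-26.5000 = -357.7500
edge 3: (10,1)→(13.5,0)  cross = 10·0 − 13.5·1 = -13.5000; (r_i+r_j)·cross = 23.5·-13.5000 = -317.2500
edge 4: (13.5,0)→(20,0.5)  cross = 13.5·0.5 − 20·0 = 6.7500; (r_i+r_j)·cross = 33.5·6.7500 = 226.1250
edge 5: (20,0.5)→(19.5,27)  cross = 20·27 − 19.5·0.5 = 530.2500; (r_i+r_j)·cross = 39.5·530.2500 = 20944.8750
edge 6: (19.5,27)→(17,33.5)  cross = 19.5·33.5 − 17·27 = 194.2500; (r_i+r_j)·cross = 36.5·194.2500 = 7090.1250
edge 7: (17,33.5)→(1.5,15)  cross = 17·15 − 1.5·33.5 = 204.7500; (r_i+r_j)·cross = 18.5·204.7500 = 3787.8750
Σcross = 857.0000 → A = |Σcross|/2 = 428.5000 mm²
Σ(r_i+r_j)·cross = 31197.0000 → first moment M = |Σ|/6 = 5199.5000
R_c = M/A = 5199.5000/428.5000 = 12.1342 mm
θ = 133° = 2.321288 rad
V = θ·R_c·A = 2.321288·12.1342·428.5000 = 12069.536 mm³

Volume = 12069.536 mm³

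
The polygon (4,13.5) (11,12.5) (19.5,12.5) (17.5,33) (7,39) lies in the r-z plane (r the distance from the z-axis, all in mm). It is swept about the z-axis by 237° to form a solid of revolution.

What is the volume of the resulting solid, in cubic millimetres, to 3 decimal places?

Profile (r,z), 5 vertices: (4,13.5) (11,12.5) (19.5,12.5) (17.5,33) (7,39)
edge 0: (4,13.5)→(11,12.5)  cross = 4·12.5 − 11·13.5 = -98.5000; (r_i+r_j)·cross = 15·-98.5000 = -1477.5000
edge 1: (11,12.5)→(19.5,12.5)  cross = 11·12.5 − 19.5·12.5 = -106.2500; (r_i+r_j)·cross = 30.5·-106.2500 = -3240.6250
edge 2: (19.5,12.5)→(17.5,33)  cross = 19.5·33 − 17.5·12.5 = 424.7500; (r_i+r_j)·cross = 37·424.7500 = 15715.7500
edge 3: (17.5,33)→(7,39)  cross = 17.5·39 − 7·33 = 451.5000; (r_i+r_j)·cross = 24.5·451.5000 = 11061.7500
edge 4: (7,39)→(4,13.5)  cross = 7·13.5 − 4·39 = -61.5000; (r_i+r_j)·cross = 11·-61.5000 = -676.5000
Σcross = 610.0000 → A = |Σcross|/2 = 305.0000 mm²
Σ(r_i+r_j)·cross = 21382.8750 → first moment M = |Σ|/6 = 3563.8125
R_c = M/A = 3563.8125/305.0000 = 11.6846 mm
θ = 237° = 4.136430 rad
V = θ·R_c·A = 4.136430·11.6846·305.0000 = 14741.462 mm³

Volume = 14741.462 mm³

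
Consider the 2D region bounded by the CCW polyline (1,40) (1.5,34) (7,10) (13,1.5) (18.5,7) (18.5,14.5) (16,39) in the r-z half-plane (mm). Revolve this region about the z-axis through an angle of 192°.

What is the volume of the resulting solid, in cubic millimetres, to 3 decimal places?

Profile (r,z), 7 vertices: (1,40) (1.5,34) (7,10) (13,1.5) (18.5,7) (18.5,14.5) (16,39)
edge 0: (1,40)→(1.5,34)  cross = 1·34 − 1.5·40 = -26.0000; (r_i+r_j)·cross = 2.5·-26.0000 = -65.0000
edge 1: (1.5,34)→(7,10)  cross = 1.5·10 − 7·34 = -223.0000; (r_i+r_j)·cross = 8.5·-223.0000 = -1895.5000
edge 2: (7,10)→(13,1.5)  cross = 7·1.5 − 13·10 = -119.5000; (r_i+r_j)·cross = 20·-119.5000 = -2390.0000
edge 3: (13,1.5)→(18.5,7)  cross = 13·7 − 18.5·1.5 = 63.2500; (r_i+r_j)·cross = 31.5·63.2500 = 1992.3750
edge 4: (18.5,7)→(18.5,14.5)  cross = 18.5·14.5 − 18.5·7 = 138.7500; (r_i+r_j)·cross = 37·138.7500 = 5133.7500
edge 5: (18.5,14.5)→(16,39)  cross = 18.5·39 − 16·14.5 = 489.5000; (r_i+r_j)·cross = 34.5·489.5000 = 16887.7500
edge 6: (16,39)→(1,40)  cross = 16·40 − 1·39 = 601.0000; (r_i+r_j)·cross = 17·601.0000 = 10217.0000
Σcross = 924.0000 → A = |Σcross|/2 = 462.0000 mm²
Σ(r_i+r_j)·cross = 29880.3750 → first moment M = |Σ|/6 = 4980.0625
R_c = M/A = 4980.0625/462.0000 = 10.7794 mm
θ = 192° = 3.351032 rad
V = θ·R_c·A = 3.351032·10.7794·462.0000 = 16688.350 mm³

Volume = 16688.350 mm³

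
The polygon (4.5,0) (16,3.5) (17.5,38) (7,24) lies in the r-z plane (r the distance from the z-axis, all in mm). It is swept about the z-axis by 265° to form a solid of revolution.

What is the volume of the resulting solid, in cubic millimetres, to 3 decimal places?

Volume = 16318.974 mm³

Profile (r,z), 4 vertices: (4.5,0) (16,3.5) (17.5,38) (7,24)
edge 0: (4.5,0)→(16,3.5)  cross = 4.5·3.5 − 16·0 = 15.7500; (r_i+r_j)·cross = 20.5·15.7500 = 322.8750
edge 1: (16,3.5)→(17.5,38)  cross = 16·38 − 17.5·3.5 = 546.7500; (r_i+r_j)·cross = 33.5·546.7500 = 18316.1250
edge 2: (17.5,38)→(7,24)  cross = 17.5·24 − 7·38 = 154.0000; (r_i+r_j)·cross = 24.5·154.0000 = 3773.0000
edge 3: (7,24)→(4.5,0)  cross = 7·0 − 4.5·24 = -108.0000; (r_i+r_j)·cross = 11.5·-108.0000 = -1242.0000
Σcross = 608.5000 → A = |Σcross|/2 = 304.2500 mm²
Σ(r_i+r_j)·cross = 21170.0000 → first moment M = |Σ|/6 = 3528.3333
R_c = M/A = 3528.3333/304.2500 = 11.5968 mm
θ = 265° = 4.625123 rad
V = θ·R_c·A = 4.625123·11.5968·304.2500 = 16318.974 mm³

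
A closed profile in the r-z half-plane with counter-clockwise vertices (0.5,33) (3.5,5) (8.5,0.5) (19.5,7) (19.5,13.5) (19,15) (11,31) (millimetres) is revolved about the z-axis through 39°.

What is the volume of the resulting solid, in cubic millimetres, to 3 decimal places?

Volume = 2665.707 mm³

Profile (r,z), 7 vertices: (0.5,33) (3.5,5) (8.5,0.5) (19.5,7) (19.5,13.5) (19,15) (11,31)
edge 0: (0.5,33)→(3.5,5)  cross = 0.5·5 − 3.5·33 = -113.0000; (r_i+r_j)·cross = 4·-113.0000 = -452.0000
edge 1: (3.5,5)→(8.5,0.5)  cross = 3.5·0.5 − 8.5·5 = -40.7500; (r_i+r_j)·cross = 12·-40.7500 = -489.0000
edge 2: (8.5,0.5)→(19.5,7)  cross = 8.5·7 − 19.5·0.5 = 49.7500; (r_i+r_j)·cross = 28·49.7500 = 1393.0000
edge 3: (19.5,7)→(19.5,13.5)  cross = 19.5·13.5 − 19.5·7 = 126.7500; (r_i+r_j)·cross = 39·126.7500 = 4943.2500
edge 4: (19.5,13.5)→(19,15)  cross = 19.5·15 − 19·13.5 = 36.0000; (r_i+r_j)·cross = 38.5·36.0000 = 1386.0000
edge 5: (19,15)→(11,31)  cross = 19·31 − 11·15 = 424.0000; (r_i+r_j)·cross = 30·424.0000 = 12720.0000
edge 6: (11,31)→(0.5,33)  cross = 11·33 − 0.5·31 = 347.5000; (r_i+r_j)·cross = 11.5·347.5000 = 3996.2500
Σcross = 830.2500 → A = |Σcross|/2 = 415.1250 mm²
Σ(r_i+r_j)·cross = 23497.5000 → first moment M = |Σ|/6 = 3916.2500
R_c = M/A = 3916.2500/415.1250 = 9.4339 mm
θ = 39° = 0.680678 rad
V = θ·R_c·A = 0.680678·9.4339·415.1250 = 2665.707 mm³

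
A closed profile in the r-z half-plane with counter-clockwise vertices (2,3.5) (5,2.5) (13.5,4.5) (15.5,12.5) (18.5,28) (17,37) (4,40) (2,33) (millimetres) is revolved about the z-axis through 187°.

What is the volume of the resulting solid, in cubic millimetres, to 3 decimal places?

Profile (r,z), 8 vertices: (2,3.5) (5,2.5) (13.5,4.5) (15.5,12.5) (18.5,28) (17,37) (4,40) (2,33)
edge 0: (2,3.5)→(5,2.5)  cross = 2·2.5 − 5·3.5 = -12.5000; (r_i+r_j)·cross = 7·-12.5000 = -87.5000
edge 1: (5,2.5)→(13.5,4.5)  cross = 5·4.5 − 13.5·2.5 = -11.2500; (r_i+r_j)·cross = 18.5·-11.2500 = -208.1250
edge 2: (13.5,4.5)→(15.5,12.5)  cross = 13.5·12.5 − 15.5·4.5 = 99.0000; (r_i+r_j)·cross = 29·99.0000 = 2871.0000
edge 3: (15.5,12.5)→(18.5,28)  cross = 15.5·28 − 18.5·12.5 = 202.7500; (r_i+r_j)·cross = 34·202.7500 = 6893.5000
edge 4: (18.5,28)→(17,37)  cross = 18.5·37 − 17·28 = 208.5000; (r_i+r_j)·cross = 35.5·208.5000 = 7401.7500
edge 5: (17,37)→(4,40)  cross = 17·40 − 4·37 = 532.0000; (r_i+r_j)·cross = 21·532.0000 = 11172.0000
edge 6: (4,40)→(2,33)  cross = 4·33 − 2·40 = 52.0000; (r_i+r_j)·cross = 6·52.0000 = 312.0000
edge 7: (2,33)→(2,3.5)  cross = 2·3.5 − 2·33 = -59.0000; (r_i+r_j)·cross = 4·-59.0000 = -236.0000
Σcross = 1011.5000 → A = |Σcross|/2 = 505.7500 mm²
Σ(r_i+r_j)·cross = 28118.6250 → first moment M = |Σ|/6 = 4686.4375
R_c = M/A = 4686.4375/505.7500 = 9.2663 mm
θ = 187° = 3.263766 rad
V = θ·R_c·A = 3.263766·9.2663·505.7500 = 15295.434 mm³

Volume = 15295.434 mm³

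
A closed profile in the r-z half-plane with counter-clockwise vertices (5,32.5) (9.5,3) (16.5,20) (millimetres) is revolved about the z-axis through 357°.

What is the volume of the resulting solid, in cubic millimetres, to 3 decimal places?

Volume = 9110.505 mm³

Profile (r,z), 3 vertices: (5,32.5) (9.5,3) (16.5,20)
edge 0: (5,32.5)→(9.5,3)  cross = 5·3 − 9.5·32.5 = -293.7500; (r_i+r_j)·cross = 14.5·-293.7500 = -4259.3750
edge 1: (9.5,3)→(16.5,20)  cross = 9.5·20 − 16.5·3 = 140.5000; (r_i+r_j)·cross = 26·140.5000 = 3653.0000
edge 2: (16.5,20)→(5,32.5)  cross = 16.5·32.5 − 5·20 = 436.2500; (r_i+r_j)·cross = 21.5·436.2500 = 9379.3750
Σcross = 283.0000 → A = |Σcross|/2 = 141.5000 mm²
Σ(r_i+r_j)·cross = 8773.0000 → first moment M = |Σ|/6 = 1462.1667
R_c = M/A = 1462.1667/141.5000 = 10.3333 mm
θ = 357° = 6.230825 rad
V = θ·R_c·A = 6.230825·10.3333·141.5000 = 9110.505 mm³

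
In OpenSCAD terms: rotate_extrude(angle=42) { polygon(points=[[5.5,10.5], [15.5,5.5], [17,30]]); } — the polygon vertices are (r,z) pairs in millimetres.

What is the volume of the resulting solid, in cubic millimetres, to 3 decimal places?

Volume = 1172.250 mm³

Profile (r,z), 3 vertices: (5.5,10.5) (15.5,5.5) (17,30)
edge 0: (5.5,10.5)→(15.5,5.5)  cross = 5.5·5.5 − 15.5·10.5 = -132.5000; (r_i+r_j)·cross = 21·-132.5000 = -2782.5000
edge 1: (15.5,5.5)→(17,30)  cross = 15.5·30 − 17·5.5 = 371.5000; (r_i+r_j)·cross = 32.5·371.5000 = 12073.7500
edge 2: (17,30)→(5.5,10.5)  cross = 17·10.5 − 5.5·30 = 13.5000; (r_i+r_j)·cross = 22.5·13.5000 = 303.7500
Σcross = 252.5000 → A = |Σcross|/2 = 126.2500 mm²
Σ(r_i+r_j)·cross = 9595.0000 → first moment M = |Σ|/6 = 1599.1667
R_c = M/A = 1599.1667/126.2500 = 12.6667 mm
θ = 42° = 0.733038 rad
V = θ·R_c·A = 0.733038·12.6667·126.2500 = 1172.250 mm³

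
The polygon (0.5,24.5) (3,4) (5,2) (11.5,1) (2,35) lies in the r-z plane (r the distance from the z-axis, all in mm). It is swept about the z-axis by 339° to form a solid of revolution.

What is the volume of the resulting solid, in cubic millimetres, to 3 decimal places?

Profile (r,z), 5 vertices: (0.5,24.5) (3,4) (5,2) (11.5,1) (2,35)
edge 0: (0.5,24.5)→(3,4)  cross = 0.5·4 − 3·24.5 = -71.5000; (r_i+r_j)·cross = 3.5·-71.5000 = -250.2500
edge 1: (3,4)→(5,2)  cross = 3·2 − 5·4 = -14.0000; (r_i+r_j)·cross = 8·-14.0000 = -112.0000
edge 2: (5,2)→(11.5,1)  cross = 5·1 − 11.5·2 = -18.0000; (r_i+r_j)·cross = 16.5·-18.0000 = -297.0000
edge 3: (11.5,1)→(2,35)  cross = 11.5·35 − 2·1 = 400.5000; (r_i+r_j)·cross = 13.5·400.5000 = 5406.7500
edge 4: (2,35)→(0.5,24.5)  cross = 2·24.5 − 0.5·35 = 31.5000; (r_i+r_j)·cross = 2.5·31.5000 = 78.7500
Σcross = 328.5000 → A = |Σcross|/2 = 164.2500 mm²
Σ(r_i+r_j)·cross = 4826.2500 → first moment M = |Σ|/6 = 804.3750
R_c = M/A = 804.3750/164.2500 = 4.8973 mm
θ = 339° = 5.916666 rad
V = θ·R_c·A = 5.916666·4.8973·164.2500 = 4759.218 mm³

Volume = 4759.218 mm³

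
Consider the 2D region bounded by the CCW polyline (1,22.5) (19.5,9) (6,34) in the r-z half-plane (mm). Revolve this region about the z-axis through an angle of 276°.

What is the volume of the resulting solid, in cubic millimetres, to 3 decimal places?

Profile (r,z), 3 vertices: (1,22.5) (19.5,9) (6,34)
edge 0: (1,22.5)→(19.5,9)  cross = 1·9 − 19.5·22.5 = -429.7500; (r_i+r_j)·cross = 20.5·-429.7500 = -8809.8750
edge 1: (19.5,9)→(6,34)  cross = 19.5·34 − 6·9 = 609.0000; (r_i+r_j)·cross = 25.5·609.0000 = 15529.5000
edge 2: (6,34)→(1,22.5)  cross = 6·22.5 − 1·34 = 101.0000; (r_i+r_j)·cross = 7·101.0000 = 707.0000
Σcross = 280.2500 → A = |Σcross|/2 = 140.1250 mm²
Σ(r_i+r_j)·cross = 7426.6250 → first moment M = |Σ|/6 = 1237.7708
R_c = M/A = 1237.7708/140.1250 = 8.8333 mm
θ = 276° = 4.817109 rad
V = θ·R_c·A = 4.817109·8.8333·140.1250 = 5962.477 mm³

Volume = 5962.477 mm³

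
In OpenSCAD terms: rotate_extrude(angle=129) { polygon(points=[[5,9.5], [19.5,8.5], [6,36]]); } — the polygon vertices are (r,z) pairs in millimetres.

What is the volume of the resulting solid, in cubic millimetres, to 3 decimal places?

Volume = 4409.185 mm³

Profile (r,z), 3 vertices: (5,9.5) (19.5,8.5) (6,36)
edge 0: (5,9.5)→(19.5,8.5)  cross = 5·8.5 − 19.5·9.5 = -142.7500; (r_i+r_j)·cross = 24.5·-142.7500 = -3497.3750
edge 1: (19.5,8.5)→(6,36)  cross = 19.5·36 − 6·8.5 = 651.0000; (r_i+r_j)·cross = 25.5·651.0000 = 16600.5000
edge 2: (6,36)→(5,9.5)  cross = 6·9.5 − 5·36 = -123.0000; (r_i+r_j)·cross = 11·-123.0000 = -1353.0000
Σcross = 385.2500 → A = |Σcross|/2 = 192.6250 mm²
Σ(r_i+r_j)·cross = 11750.1250 → first moment M = |Σ|/6 = 1958.3542
R_c = M/A = 1958.3542/192.6250 = 10.1667 mm
θ = 129° = 2.251475 rad
V = θ·R_c·A = 2.251475·10.1667·192.6250 = 4409.185 mm³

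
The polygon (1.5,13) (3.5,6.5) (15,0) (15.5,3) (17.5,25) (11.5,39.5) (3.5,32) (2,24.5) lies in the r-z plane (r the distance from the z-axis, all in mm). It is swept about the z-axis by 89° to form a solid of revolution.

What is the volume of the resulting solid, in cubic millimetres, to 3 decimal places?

Volume = 6648.826 mm³

Profile (r,z), 8 vertices: (1.5,13) (3.5,6.5) (15,0) (15.5,3) (17.5,25) (11.5,39.5) (3.5,32) (2,24.5)
edge 0: (1.5,13)→(3.5,6.5)  cross = 1.5·6.5 − 3.5·13 = -35.7500; (r_i+r_j)·cross = 5·-35.7500 = -178.7500
edge 1: (3.5,6.5)→(15,0)  cross = 3.5·0 − 15·6.5 = -97.5000; (r_i+r_j)·cross = 18.5·-97.5000 = -1803.7500
edge 2: (15,0)→(15.5,3)  cross = 15·3 − 15.5·0 = 45.0000; (r_i+r_j)·cross = 30.5·45.0000 = 1372.5000
edge 3: (15.5,3)→(17.5,25)  cross = 15.5·25 − 17.5·3 = 335.0000; (r_i+r_j)·cross = 33·335.0000 = 11055.0000
edge 4: (17.5,25)→(11.5,39.5)  cross = 17.5·39.5 − 11.5·25 = 403.7500; (r_i+r_j)·cross = 29·403.7500 = 11708.7500
edge 5: (11.5,39.5)→(3.5,32)  cross = 11.5·32 − 3.5·39.5 = 229.7500; (r_i+r_j)·cross = 15·229.7500 = 3446.2500
edge 6: (3.5,32)→(2,24.5)  cross = 3.5·24.5 − 2·32 = 21.7500; (r_i+r_j)·cross = 5.5·21.7500 = 119.6250
edge 7: (2,24.5)→(1.5,13)  cross = 2·13 − 1.5·24.5 = -10.7500; (r_i+r_j)·cross = 3.5·-10.7500 = -37.6250
Σcross = 891.2500 → A = |Σcross|/2 = 445.6250 mm²
Σ(r_i+r_j)·cross = 25682.0000 → first moment M = |Σ|/6 = 4280.3333
R_c = M/A = 4280.3333/445.6250 = 9.6052 mm
θ = 89° = 1.553343 rad
V = θ·R_c·A = 1.553343·9.6052·445.6250 = 6648.826 mm³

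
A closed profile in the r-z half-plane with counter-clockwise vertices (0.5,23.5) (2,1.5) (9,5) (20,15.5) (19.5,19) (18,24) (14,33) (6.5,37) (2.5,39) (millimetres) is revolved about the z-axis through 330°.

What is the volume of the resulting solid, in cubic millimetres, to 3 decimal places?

Profile (r,z), 9 vertices: (0.5,23.5) (2,1.5) (9,5) (20,15.5) (19.5,19) (18,24) (14,33) (6.5,37) (2.5,39)
edge 0: (0.5,23.5)→(2,1.5)  cross = 0.5·1.5 − 2·23.5 = -46.2500; (r_i+r_j)·cross = 2.5·-46.2500 = -115.6250
edge 1: (2,1.5)→(9,5)  cross = 2·5 − 9·1.5 = -3.5000; (r_i+r_j)·cross = 11·-3.5000 = -38.5000
edge 2: (9,5)→(20,15.5)  cross = 9·15.5 − 20·5 = 39.5000; (r_i+r_j)·cross = 29·39.5000 = 1145.5000
edge 3: (20,15.5)→(19.5,19)  cross = 20·19 − 19.5·15.5 = 77.7500; (r_i+r_j)·cross = 39.5·77.7500 = 3071.1250
edge 4: (19.5,19)→(18,24)  cross = 19.5·24 − 18·19 = 126.0000; (r_i+r_j)·cross = 37.5·126.0000 = 4725.0000
edge 5: (18,24)→(14,33)  cross = 18·33 − 14·24 = 258.0000; (r_i+r_j)·cross = 32·258.0000 = 8256.0000
edge 6: (14,33)→(6.5,37)  cross = 14·37 − 6.5·33 = 303.5000; (r_i+r_j)·cross = 20.5·303.5000 = 6221.7500
edge 7: (6.5,37)→(2.5,39)  cross = 6.5·39 − 2.5·37 = 161.0000; (r_i+r_j)·cross = 9·161.0000 = 1449.0000
edge 8: (2.5,39)→(0.5,23.5)  cross = 2.5·23.5 − 0.5·39 = 39.2500; (r_i+r_j)·cross = 3·39.2500 = 117.7500
Σcross = 955.2500 → A = |Σcross|/2 = 477.6250 mm²
Σ(r_i+r_j)·cross = 24832.0000 → first moment M = |Σ|/6 = 4138.6667
R_c = M/A = 4138.6667/477.6250 = 8.6651 mm
θ = 330° = 5.759587 rad
V = θ·R_c·A = 5.759587·8.6651·477.6250 = 23837.009 mm³

Volume = 23837.009 mm³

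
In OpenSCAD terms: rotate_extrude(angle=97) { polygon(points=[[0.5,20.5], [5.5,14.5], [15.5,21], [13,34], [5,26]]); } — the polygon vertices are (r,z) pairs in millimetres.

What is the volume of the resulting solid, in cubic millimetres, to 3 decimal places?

Volume = 2208.761 mm³

Profile (r,z), 5 vertices: (0.5,20.5) (5.5,14.5) (15.5,21) (13,34) (5,26)
edge 0: (0.5,20.5)→(5.5,14.5)  cross = 0.5·14.5 − 5.5·20.5 = -105.5000; (r_i+r_j)·cross = 6·-105.5000 = -633.0000
edge 1: (5.5,14.5)→(15.5,21)  cross = 5.5·21 − 15.5·14.5 = -109.2500; (r_i+r_j)·cross = 21·-109.2500 = -2294.2500
edge 2: (15.5,21)→(13,34)  cross = 15.5·34 − 13·21 = 254.0000; (r_i+r_j)·cross = 28.5·254.0000 = 7239.0000
edge 3: (13,34)→(5,26)  cross = 13·26 − 5·34 = 168.0000; (r_i+r_j)·cross = 18·168.0000 = 3024.0000
edge 4: (5,26)→(0.5,20.5)  cross = 5·20.5 − 0.5·26 = 89.5000; (r_i+r_j)·cross = 5.5·89.5000 = 492.2500
Σcross = 296.7500 → A = |Σcross|/2 = 148.3750 mm²
Σ(r_i+r_j)·cross = 7828.0000 → first moment M = |Σ|/6 = 1304.6667
R_c = M/A = 1304.6667/148.3750 = 8.7930 mm
θ = 97° = 1.692969 rad
V = θ·R_c·A = 1.692969·8.7930·148.3750 = 2208.761 mm³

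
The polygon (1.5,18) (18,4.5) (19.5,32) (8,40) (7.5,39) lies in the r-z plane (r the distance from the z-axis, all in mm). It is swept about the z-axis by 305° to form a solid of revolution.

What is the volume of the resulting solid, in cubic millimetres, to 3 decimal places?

Volume = 24316.182 mm³

Profile (r,z), 5 vertices: (1.5,18) (18,4.5) (19.5,32) (8,40) (7.5,39)
edge 0: (1.5,18)→(18,4.5)  cross = 1.5·4.5 − 18·18 = -317.2500; (r_i+r_j)·cross = 19.5·-317.2500 = -6186.3750
edge 1: (18,4.5)→(19.5,32)  cross = 18·32 − 19.5·4.5 = 488.2500; (r_i+r_j)·cross = 37.5·488.2500 = 18309.3750
edge 2: (19.5,32)→(8,40)  cross = 19.5·40 − 8·32 = 524.0000; (r_i+r_j)·cross = 27.5·524.0000 = 14410.0000
edge 3: (8,40)→(7.5,39)  cross = 8·39 − 7.5·40 = 12.0000; (r_i+r_j)·cross = 15.5·12.0000 = 186.0000
edge 4: (7.5,39)→(1.5,18)  cross = 7.5·18 − 1.5·39 = 76.5000; (r_i+r_j)·cross = 9·76.5000 = 688.5000
Σcross = 783.5000 → A = |Σcross|/2 = 391.7500 mm²
Σ(r_i+r_j)·cross = 27407.5000 → first moment M = |Σ|/6 = 4567.9167
R_c = M/A = 4567.9167/391.7500 = 11.6603 mm
θ = 305° = 5.323254 rad
V = θ·R_c·A = 5.323254·11.6603·391.7500 = 24316.182 mm³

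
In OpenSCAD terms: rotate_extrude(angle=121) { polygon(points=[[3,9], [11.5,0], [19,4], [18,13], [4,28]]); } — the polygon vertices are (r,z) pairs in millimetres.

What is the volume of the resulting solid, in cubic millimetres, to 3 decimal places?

Volume = 5626.404 mm³

Profile (r,z), 5 vertices: (3,9) (11.5,0) (19,4) (18,13) (4,28)
edge 0: (3,9)→(11.5,0)  cross = 3·0 − 11.5·9 = -103.5000; (r_i+r_j)·cross = 14.5·-103.5000 = -1500.7500
edge 1: (11.5,0)→(19,4)  cross = 11.5·4 − 19·0 = 46.0000; (r_i+r_j)·cross = 30.5·46.0000 = 1403.0000
edge 2: (19,4)→(18,13)  cross = 19·13 − 18·4 = 175.0000; (r_i+r_j)·cross = 37·175.0000 = 6475.0000
edge 3: (18,13)→(4,28)  cross = 18·28 − 4·13 = 452.0000; (r_i+r_j)·cross = 22·452.0000 = 9944.0000
edge 4: (4,28)→(3,9)  cross = 4·9 − 3·28 = -48.0000; (r_i+r_j)·cross = 7·-48.0000 = -336.0000
Σcross = 521.5000 → A = |Σcross|/2 = 260.7500 mm²
Σ(r_i+r_j)·cross = 15985.2500 → first moment M = |Σ|/6 = 2664.2083
R_c = M/A = 2664.2083/260.7500 = 10.2175 mm
θ = 121° = 2.111848 rad
V = θ·R_c·A = 2.111848·10.2175·260.7500 = 5626.404 mm³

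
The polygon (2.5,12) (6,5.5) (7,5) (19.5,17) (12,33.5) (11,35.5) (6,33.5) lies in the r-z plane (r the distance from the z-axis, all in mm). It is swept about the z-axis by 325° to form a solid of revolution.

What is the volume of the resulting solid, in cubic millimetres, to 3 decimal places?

Profile (r,z), 7 vertices: (2.5,12) (6,5.5) (7,5) (19.5,17) (12,33.5) (11,35.5) (6,33.5)
edge 0: (2.5,12)→(6,5.5)  cross = 2.5·5.5 − 6·12 = -58.2500; (r_i+r_j)·cross = 8.5·-58.2500 = -495.1250
edge 1: (6,5.5)→(7,5)  cross = 6·5 − 7·5.5 = -8.5000; (r_i+r_j)·cross = 13·-8.5000 = -110.5000
edge 2: (7,5)→(19.5,17)  cross = 7·17 − 19.5·5 = 21.5000; (r_i+r_j)·cross = 26.5·21.5000 = 569.7500
edge 3: (19.5,17)→(12,33.5)  cross = 19.5·33.5 − 12·17 = 449.2500; (r_i+r_j)·cross = 31.5·449.2500 = 14151.3750
edge 4: (12,33.5)→(11,35.5)  cross = 12·35.5 − 11·33.5 = 57.5000; (r_i+r_j)·cross = 23·57.5000 = 1322.5000
edge 5: (11,35.5)→(6,33.5)  cross = 11·33.5 − 6·35.5 = 155.5000; (r_i+r_j)·cross = 17·155.5000 = 2643.5000
edge 6: (6,33.5)→(2.5,12)  cross = 6·12 − 2.5·33.5 = -11.7500; (r_i+r_j)·cross = 8.5·-11.7500 = -99.8750
Σcross = 605.2500 → A = |Σcross|/2 = 302.6250 mm²
Σ(r_i+r_j)·cross = 17981.6250 → first moment M = |Σ|/6 = 2996.9375
R_c = M/A = 2996.9375/302.6250 = 9.9031 mm
θ = 325° = 5.672320 rad
V = θ·R_c·A = 5.672320·9.9031·302.6250 = 16999.589 mm³

Volume = 16999.589 mm³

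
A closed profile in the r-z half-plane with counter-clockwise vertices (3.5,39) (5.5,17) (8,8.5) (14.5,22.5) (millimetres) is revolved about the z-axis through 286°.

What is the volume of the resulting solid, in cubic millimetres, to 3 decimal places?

Volume = 6188.388 mm³

Profile (r,z), 4 vertices: (3.5,39) (5.5,17) (8,8.5) (14.5,22.5)
edge 0: (3.5,39)→(5.5,17)  cross = 3.5·17 − 5.5·39 = -155.0000; (r_i+r_j)·cross = 9·-155.0000 = -1395.0000
edge 1: (5.5,17)→(8,8.5)  cross = 5.5·8.5 − 8·17 = -89.2500; (r_i+r_j)·cross = 13.5·-89.2500 = -1204.8750
edge 2: (8,8.5)→(14.5,22.5)  cross = 8·22.5 − 14.5·8.5 = 56.7500; (r_i+r_j)·cross = 22.5·56.7500 = 1276.8750
edge 3: (14.5,22.5)→(3.5,39)  cross = 14.5·39 − 3.5·22.5 = 486.7500; (r_i+r_j)·cross = 18·486.7500 = 8761.5000
Σcross = 299.2500 → A = |Σcross|/2 = 149.6250 mm²
Σ(r_i+r_j)·cross = 7438.5000 → first moment M = |Σ|/6 = 1239.7500
R_c = M/A = 1239.7500/149.6250 = 8.2857 mm
θ = 286° = 4.991642 rad
V = θ·R_c·A = 4.991642·8.2857·149.6250 = 6188.388 mm³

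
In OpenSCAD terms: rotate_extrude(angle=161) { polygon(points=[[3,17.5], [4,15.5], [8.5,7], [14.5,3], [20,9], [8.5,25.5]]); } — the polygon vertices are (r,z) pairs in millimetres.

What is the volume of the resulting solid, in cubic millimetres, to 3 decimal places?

Volume = 5811.273 mm³

Profile (r,z), 6 vertices: (3,17.5) (4,15.5) (8.5,7) (14.5,3) (20,9) (8.5,25.5)
edge 0: (3,17.5)→(4,15.5)  cross = 3·15.5 − 4·17.5 = -23.5000; (r_i+r_j)·cross = 7·-23.5000 = -164.5000
edge 1: (4,15.5)→(8.5,7)  cross = 4·7 − 8.5·15.5 = -103.7500; (r_i+r_j)·cross = 12.5·-103.7500 = -1296.8750
edge 2: (8.5,7)→(14.5,3)  cross = 8.5·3 − 14.5·7 = -76.0000; (r_i+r_j)·cross = 23·-76.0000 = -1748.0000
edge 3: (14.5,3)→(20,9)  cross = 14.5·9 − 20·3 = 70.5000; (r_i+r_j)·cross = 34.5·70.5000 = 2432.2500
edge 4: (20,9)→(8.5,25.5)  cross = 20·25.5 − 8.5·9 = 433.5000; (r_i+r_j)·cross = 28.5·433.5000 = 12354.7500
edge 5: (8.5,25.5)→(3,17.5)  cross = 8.5·17.5 − 3·25.5 = 72.2500; (r_i+r_j)·cross = 11.5·72.2500 = 830.8750
Σcross = 373.0000 → A = |Σcross|/2 = 186.5000 mm²
Σ(r_i+r_j)·cross = 12408.5000 → first moment M = |Σ|/6 = 2068.0833
R_c = M/A = 2068.0833/186.5000 = 11.0889 mm
θ = 161° = 2.809980 rad
V = θ·R_c·A = 2.809980·11.0889·186.5000 = 5811.273 mm³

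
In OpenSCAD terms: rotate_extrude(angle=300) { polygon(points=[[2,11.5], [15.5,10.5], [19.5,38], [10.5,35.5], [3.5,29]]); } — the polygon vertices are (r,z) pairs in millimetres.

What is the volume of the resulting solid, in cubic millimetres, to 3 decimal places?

Profile (r,z), 5 vertices: (2,11.5) (15.5,10.5) (19.5,38) (10.5,35.5) (3.5,29)
edge 0: (2,11.5)→(15.5,10.5)  cross = 2·10.5 − 15.5·11.5 = -157.2500; (r_i+r_j)·cross = 17.5·-157.2500 = -2751.8750
edge 1: (15.5,10.5)→(19.5,38)  cross = 15.5·38 − 19.5·10.5 = 384.2500; (r_i+r_j)·cross = 35·384.2500 = 13448.7500
edge 2: (19.5,38)→(10.5,35.5)  cross = 19.5·35.5 − 10.5·38 = 293.2500; (r_i+r_j)·cross = 30·293.2500 = 8797.5000
edge 3: (10.5,35.5)→(3.5,29)  cross = 10.5·29 − 3.5·35.5 = 180.2500; (r_i+r_j)·cross = 14·180.2500 = 2523.5000
edge 4: (3.5,29)→(2,11.5)  cross = 3.5·11.5 − 2·29 = -17.7500; (r_i+r_j)·cross = 5.5·-17.7500 = -97.6250
Σcross = 682.7500 → A = |Σcross|/2 = 341.3750 mm²
Σ(r_i+r_j)·cross = 21920.2500 → first moment M = |Σ|/6 = 3653.3750
R_c = M/A = 3653.3750/341.3750 = 10.7019 mm
θ = 300° = 5.235988 rad
V = θ·R_c·A = 5.235988·10.7019·341.3750 = 19129.027 mm³

Volume = 19129.027 mm³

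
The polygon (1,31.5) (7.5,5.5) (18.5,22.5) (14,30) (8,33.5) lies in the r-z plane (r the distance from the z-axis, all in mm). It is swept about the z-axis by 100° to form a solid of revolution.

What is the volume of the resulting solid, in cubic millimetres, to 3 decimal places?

Profile (r,z), 5 vertices: (1,31.5) (7.5,5.5) (18.5,22.5) (14,30) (8,33.5)
edge 0: (1,31.5)→(7.5,5.5)  cross = 1·5.5 − 7.5·31.5 = -230.7500; (r_i+r_j)·cross = 8.5·-230.7500 = -1961.3750
edge 1: (7.5,5.5)→(18.5,22.5)  cross = 7.5·22.5 − 18.5·5.5 = 67.0000; (r_i+r_j)·cross = 26·67.0000 = 1742.0000
edge 2: (18.5,22.5)→(14,30)  cross = 18.5·30 − 14·22.5 = 240.0000; (r_i+r_j)·cross = 32.5·240.0000 = 7800.0000
edge 3: (14,30)→(8,33.5)  cross = 14·33.5 − 8·30 = 229.0000; (r_i+r_j)·cross = 22·229.0000 = 5038.0000
edge 4: (8,33.5)→(1,31.5)  cross = 8·31.5 − 1·33.5 = 218.5000; (r_i+r_j)·cross = 9·218.5000 = 1966.5000
Σcross = 523.7500 → A = |Σcross|/2 = 261.8750 mm²
Σ(r_i+r_j)·cross = 14585.1250 → first moment M = |Σ|/6 = 2430.8542
R_c = M/A = 2430.8542/261.8750 = 9.2825 mm
θ = 100° = 1.745329 rad
V = θ·R_c·A = 1.745329·9.2825·261.8750 = 4242.641 mm³

Volume = 4242.641 mm³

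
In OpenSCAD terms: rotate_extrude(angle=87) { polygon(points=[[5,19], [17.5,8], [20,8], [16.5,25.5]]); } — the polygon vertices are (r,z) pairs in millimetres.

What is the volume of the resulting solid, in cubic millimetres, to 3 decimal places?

Volume = 2648.343 mm³

Profile (r,z), 4 vertices: (5,19) (17.5,8) (20,8) (16.5,25.5)
edge 0: (5,19)→(17.5,8)  cross = 5·8 − 17.5·19 = -292.5000; (r_i+r_j)·cross = 22.5·-292.5000 = -6581.2500
edge 1: (17.5,8)→(20,8)  cross = 17.5·8 − 20·8 = -20.0000; (r_i+r_j)·cross = 37.5·-20.0000 = -750.0000
edge 2: (20,8)→(16.5,25.5)  cross = 20·25.5 − 16.5·8 = 378.0000; (r_i+r_j)·cross = 36.5·378.0000 = 13797.0000
edge 3: (16.5,25.5)→(5,19)  cross = 16.5·19 − 5·25.5 = 186.0000; (r_i+r_j)·cross = 21.5·186.0000 = 3999.0000
Σcross = 251.5000 → A = |Σcross|/2 = 125.7500 mm²
Σ(r_i+r_j)·cross = 10464.7500 → first moment M = |Σ|/6 = 1744.1250
R_c = M/A = 1744.1250/125.7500 = 13.8698 mm
θ = 87° = 1.518436 rad
V = θ·R_c·A = 1.518436·13.8698·125.7500 = 2648.343 mm³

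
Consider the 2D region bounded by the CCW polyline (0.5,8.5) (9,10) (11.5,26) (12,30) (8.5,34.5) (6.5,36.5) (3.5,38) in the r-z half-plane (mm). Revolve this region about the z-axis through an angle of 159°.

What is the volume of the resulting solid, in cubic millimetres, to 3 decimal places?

Profile (r,z), 7 vertices: (0.5,8.5) (9,10) (11.5,26) (12,30) (8.5,34.5) (6.5,36.5) (3.5,38)
edge 0: (0.5,8.5)→(9,10)  cross = 0.5·10 − 9·8.5 = -71.5000; (r_i+r_j)·cross = 9.5·-71.5000 = -679.2500
edge 1: (9,10)→(11.5,26)  cross = 9·26 − 11.5·10 = 119.0000; (r_i+r_j)·cross = 20.5·119.0000 = 2439.5000
edge 2: (11.5,26)→(12,30)  cross = 11.5·30 − 12·26 = 33.0000; (r_i+r_j)·cross = 23.5·33.0000 = 775.5000
edge 3: (12,30)→(8.5,34.5)  cross = 12·34.5 − 8.5·30 = 159.0000; (r_i+r_j)·cross = 20.5·159.0000 = 3259.5000
edge 4: (8.5,34.5)→(6.5,36.5)  cross = 8.5·36.5 − 6.5·34.5 = 86.0000; (r_i+r_j)·cross = 15·86.0000 = 1290.0000
edge 5: (6.5,36.5)→(3.5,38)  cross = 6.5·38 − 3.5·36.5 = 119.2500; (r_i+r_j)·cross = 10·119.2500 = 1192.5000
edge 6: (3.5,38)→(0.5,8.5)  cross = 3.5·8.5 − 0.5·38 = 10.7500; (r_i+r_j)·cross = 4·10.7500 = 43.0000
Σcross = 455.5000 → A = |Σcross|/2 = 227.7500 mm²
Σ(r_i+r_j)·cross = 8320.7500 → first moment M = |Σ|/6 = 1386.7917
R_c = M/A = 1386.7917/227.7500 = 6.0891 mm
θ = 159° = 2.775074 rad
V = θ·R_c·A = 2.775074·6.0891·227.7500 = 3848.449 mm³

Volume = 3848.449 mm³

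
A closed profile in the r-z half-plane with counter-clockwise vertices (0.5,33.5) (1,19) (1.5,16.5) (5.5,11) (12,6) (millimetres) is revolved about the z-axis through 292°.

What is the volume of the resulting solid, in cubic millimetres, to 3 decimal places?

Profile (r,z), 5 vertices: (0.5,33.5) (1,19) (1.5,16.5) (5.5,11) (12,6)
edge 0: (0.5,33.5)→(1,19)  cross = 0.5·19 − 1·33.5 = -24.0000; (r_i+r_j)·cross = 1.5·-24.0000 = -36.0000
edge 1: (1,19)→(1.5,16.5)  cross = 1·16.5 − 1.5·19 = -12.0000; (r_i+r_j)·cross = 2.5·-12.0000 = -30.0000
edge 2: (1.5,16.5)→(5.5,11)  cross = 1.5·11 − 5.5·16.5 = -74.2500; (r_i+r_j)·cross = 7·-74.2500 = -519.7500
edge 3: (5.5,11)→(12,6)  cross = 5.5·6 − 12·11 = -99.0000; (r_i+r_j)·cross = 17.5·-99.0000 = -1732.5000
edge 4: (12,6)→(0.5,33.5)  cross = 12·33.5 − 0.5·6 = 399.0000; (r_i+r_j)·cross = 12.5·399.0000 = 4987.5000
Σcross = 189.7500 → A = |Σcross|/2 = 94.8750 mm²
Σ(r_i+r_j)·cross = 2669.2500 → first moment M = |Σ|/6 = 444.8750
R_c = M/A = 444.8750/94.8750 = 4.6891 mm
θ = 292° = 5.096361 rad
V = θ·R_c·A = 5.096361·4.6891·94.8750 = 2267.244 mm³

Volume = 2267.244 mm³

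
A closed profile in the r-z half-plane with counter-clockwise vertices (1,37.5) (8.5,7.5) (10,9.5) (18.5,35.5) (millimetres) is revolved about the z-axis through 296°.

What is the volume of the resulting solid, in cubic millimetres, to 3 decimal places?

Volume = 12996.373 mm³

Profile (r,z), 4 vertices: (1,37.5) (8.5,7.5) (10,9.5) (18.5,35.5)
edge 0: (1,37.5)→(8.5,7.5)  cross = 1·7.5 − 8.5·37.5 = -311.2500; (r_i+r_j)·cross = 9.5·-311.2500 = -2956.8750
edge 1: (8.5,7.5)→(10,9.5)  cross = 8.5·9.5 − 10·7.5 = 5.7500; (r_i+r_j)·cross = 18.5·5.7500 = 106.3750
edge 2: (10,9.5)→(18.5,35.5)  cross = 10·35.5 − 18.5·9.5 = 179.2500; (r_i+r_j)·cross = 28.5·179.2500 = 5108.6250
edge 3: (18.5,35.5)→(1,37.5)  cross = 18.5·37.5 − 1·35.5 = 658.2500; (r_i+r_j)·cross = 19.5·658.2500 = 12835.8750
Σcross = 532.0000 → A = |Σcross|/2 = 266.0000 mm²
Σ(r_i+r_j)·cross = 15094.0000 → first moment M = |Σ|/6 = 2515.6667
R_c = M/A = 2515.6667/266.0000 = 9.4574 mm
θ = 296° = 5.166175 rad
V = θ·R_c·A = 5.166175·9.4574·266.0000 = 12996.373 mm³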